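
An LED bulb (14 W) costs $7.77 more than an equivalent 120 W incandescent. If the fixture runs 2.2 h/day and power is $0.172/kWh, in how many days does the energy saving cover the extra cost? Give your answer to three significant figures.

Power saved = 120 − 14 = 106 W
Daily energy saved = 106 W × 2.2 h = 233.2 Wh = 0.2332 kWh
Daily savings = 0.2332 × $0.172 = $0.0401
Payback = $7.77 / $0.0401 per day = 193.7 days

194 days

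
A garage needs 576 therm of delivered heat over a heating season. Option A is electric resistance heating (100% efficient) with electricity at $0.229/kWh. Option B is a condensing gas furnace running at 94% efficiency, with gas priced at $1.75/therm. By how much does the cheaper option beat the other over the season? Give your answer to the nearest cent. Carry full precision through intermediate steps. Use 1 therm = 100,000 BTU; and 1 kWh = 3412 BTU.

Heat load = 576 therm × 100,000 = 57,600,000 BTU
Gas: input = 57,600,000 / 0.94 = 61,276,596 BTU = 612.8 therm → 612.8 × $1.75 = $1,072.34
Electric: 57,600,000 BTU / 3412 = 16,880 kWh → × $0.229 = $3,865.89
Difference = |$1,072.34 − $3,865.89| = $2,793.54

$2793.54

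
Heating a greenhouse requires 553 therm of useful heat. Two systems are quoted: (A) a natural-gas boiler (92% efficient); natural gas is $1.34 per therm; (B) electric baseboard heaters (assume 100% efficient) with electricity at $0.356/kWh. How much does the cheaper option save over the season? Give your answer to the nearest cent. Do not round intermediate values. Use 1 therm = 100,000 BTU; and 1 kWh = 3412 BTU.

Heat load = 553 therm × 100,000 = 55,300,000 BTU
Gas: input = 55,300,000 / 0.92 = 60,108,696 BTU = 601.1 therm → 601.1 × $1.34 = $805.46
Electric: 55,300,000 BTU / 3412 = 16,210 kWh → × $0.356 = $5,769.87
Difference = |$805.46 − $5,769.87| = $4,964.41

$4964.41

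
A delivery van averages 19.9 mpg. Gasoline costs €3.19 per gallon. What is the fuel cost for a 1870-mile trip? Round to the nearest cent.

€299.76

Fuel = 1870 mi / 19.9 mpg = 93.97 gal
Cost = 93.97 gal × €3.19/gal = €299.76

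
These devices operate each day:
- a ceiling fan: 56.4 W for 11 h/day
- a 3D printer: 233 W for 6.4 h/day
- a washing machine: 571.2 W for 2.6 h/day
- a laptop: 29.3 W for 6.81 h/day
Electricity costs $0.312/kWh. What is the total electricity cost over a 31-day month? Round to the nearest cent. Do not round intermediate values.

ceiling fan: 56.4 W × 11 h × 31 d = 19,232 Wh = 19.23 kWh
3D printer: 233 W × 6.4 h × 31 d = 46,227 Wh = 46.23 kWh
washing machine: 571.2 W × 2.6 h × 31 d = 46,039 Wh = 46.04 kWh
laptop: 29.3 W × 6.81 h × 31 d = 6,186 Wh = 6.186 kWh
Total energy = 19.23 + 46.23 + 46.04 + 6.186 = 117.7 kWh
Cost = 117.7 kWh × $0.312 = $36.72

$36.72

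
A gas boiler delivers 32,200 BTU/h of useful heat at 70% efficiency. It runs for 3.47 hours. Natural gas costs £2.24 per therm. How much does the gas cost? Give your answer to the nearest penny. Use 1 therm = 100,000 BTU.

Heat delivered = 32,200 BTU/h × 3.47 h = 111,734 BTU
Gas input = 111,734 / 0.70 = 159,620 BTU
= 159,620 / 100,000 = 1.596 therm
Cost = 1.596 × £2.24/therm = £3.58

£3.58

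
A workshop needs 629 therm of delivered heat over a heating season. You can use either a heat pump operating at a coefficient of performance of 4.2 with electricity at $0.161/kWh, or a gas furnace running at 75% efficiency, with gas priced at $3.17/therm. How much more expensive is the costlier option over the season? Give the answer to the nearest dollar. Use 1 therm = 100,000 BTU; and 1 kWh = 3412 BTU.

$1952

Heat load = 629 therm × 100,000 = 62,900,000 BTU
Gas: input = 62,900,000 / 0.75 = 83,866,667 BTU = 838.7 therm → 838.7 × $3.17 = $2,658.57
Heat pump: 62,900,000 BTU / 3412 = 18,430 kWh heat; / 4.2 = 4,389 kWh in → × $0.161 = $706.67
Difference = |$2,658.57 − $706.67| = $1,951.90 ≈ $1952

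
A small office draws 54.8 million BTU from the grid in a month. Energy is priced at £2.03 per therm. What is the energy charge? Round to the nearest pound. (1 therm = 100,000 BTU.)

54.8 million BTU × (10 therm/million BTU) = 548 therm
Cost = 548 therm × £2.03/therm = £1,112.44 ≈ £1112

£1112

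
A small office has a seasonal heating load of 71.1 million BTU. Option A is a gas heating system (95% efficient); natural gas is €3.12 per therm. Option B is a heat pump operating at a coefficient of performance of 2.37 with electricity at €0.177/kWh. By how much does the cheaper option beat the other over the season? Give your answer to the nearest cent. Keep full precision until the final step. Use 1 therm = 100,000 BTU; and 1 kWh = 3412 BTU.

Heat load = 71.1 × 10⁶ BTU = 71,100,000 BTU
Gas: input = 71,100,000 / 0.95 = 74,842,105 BTU = 748.4 therm → 748.4 × €3.12 = €2,335.07
Heat pump: 71,100,000 BTU / 3412 = 20,840 kWh heat; / 2.37 = 8,792 kWh in → × €0.177 = €1,556.27
Difference = |€2,335.07 − €1,556.27| = €778.80

€778.80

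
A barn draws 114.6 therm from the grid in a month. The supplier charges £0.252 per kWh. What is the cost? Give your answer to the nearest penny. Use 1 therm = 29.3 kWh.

£846.16

114.6 therm × (29.3 kWh/therm) = 3,358 kWh
Cost = 3,358 kWh × £0.252/kWh = £846.16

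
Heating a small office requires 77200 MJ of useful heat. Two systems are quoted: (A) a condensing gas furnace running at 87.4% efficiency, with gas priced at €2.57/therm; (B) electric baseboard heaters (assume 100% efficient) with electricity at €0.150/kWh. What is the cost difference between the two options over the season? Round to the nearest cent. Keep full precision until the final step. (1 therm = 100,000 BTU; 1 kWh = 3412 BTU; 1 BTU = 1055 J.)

Heat load = 77200 MJ = 77,200,000,000 J / 1055 = 73,175,355 BTU
Gas: input = 73,175,355 / 0.874 = 83,724,663 BTU = 837.2 therm → 837.2 × €2.57 = €2,151.72
Electric: 73,175,355 BTU / 3412 = 21,450 kWh → × €0.150 = €3,216.97
Difference = |€2,151.72 − €3,216.97| = €1,065.25

€1065.25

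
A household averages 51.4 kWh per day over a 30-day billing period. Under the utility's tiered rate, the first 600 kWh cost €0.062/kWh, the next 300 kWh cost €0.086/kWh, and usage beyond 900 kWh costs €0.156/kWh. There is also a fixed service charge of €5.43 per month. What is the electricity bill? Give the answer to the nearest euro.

Usage = 51.4 kWh/day × 30 days = 1542 kWh
First 600 kWh × €0.062 = €37.20
Next 300 kWh × €0.086 = €25.80
Remaining 642 kWh × €0.156 = €100.15
Energy charge = €163.15; + service €5.43 = €168.58 ≈ €169

€169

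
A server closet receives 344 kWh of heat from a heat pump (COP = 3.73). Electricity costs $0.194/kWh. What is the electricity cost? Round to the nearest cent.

Electrical input = 344 kWh / 3.73 = 92.23 kWh
Cost = 92.23 × $0.194/kWh = $17.89

$17.89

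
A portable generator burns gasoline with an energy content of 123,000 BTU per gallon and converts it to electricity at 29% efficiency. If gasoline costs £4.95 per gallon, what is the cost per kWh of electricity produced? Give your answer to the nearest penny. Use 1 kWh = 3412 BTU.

Electrical output per gallon = 123,000 BTU × 0.29 / 3412 BTU/kWh = 10.45 kWh
Cost per kWh = £4.95 / 10.45 kWh = £0.473

£0.47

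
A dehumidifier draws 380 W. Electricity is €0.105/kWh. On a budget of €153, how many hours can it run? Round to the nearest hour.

3835 h

Energy budget = €153 / €0.105 per kWh = 1,457 kWh = 1,457,143 Wh
Runtime = 1,457,143 Wh / 380 W = 3,835 h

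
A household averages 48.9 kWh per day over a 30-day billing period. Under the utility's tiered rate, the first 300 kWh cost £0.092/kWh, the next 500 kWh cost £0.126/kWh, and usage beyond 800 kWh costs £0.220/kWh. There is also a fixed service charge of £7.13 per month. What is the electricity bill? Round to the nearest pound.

Usage = 48.9 kWh/day × 30 days = 1467 kWh
First 300 kWh × £0.092 = £27.60
Next 500 kWh × £0.126 = £63.00
Remaining 667 kWh × £0.220 = £146.74
Energy charge = £237.34; + service £7.13 = £244.47 ≈ £244

£244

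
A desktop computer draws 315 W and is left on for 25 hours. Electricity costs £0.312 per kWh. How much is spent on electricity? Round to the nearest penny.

£2.46

Energy = 315 W × 25 h = 7,875 Wh = 7.875 kWh
Cost = 7.875 kWh × £0.312/kWh = £2.46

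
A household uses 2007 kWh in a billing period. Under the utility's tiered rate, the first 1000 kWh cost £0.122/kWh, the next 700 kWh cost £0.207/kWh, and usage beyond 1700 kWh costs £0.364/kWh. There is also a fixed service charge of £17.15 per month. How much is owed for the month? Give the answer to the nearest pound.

First 1000 kWh × £0.122 = £122.00
Next 700 kWh × £0.207 = £144.90
Remaining 307 kWh × £0.364 = £111.75
Energy charge = £378.65; + service £17.15 = £395.80 ≈ £396

£396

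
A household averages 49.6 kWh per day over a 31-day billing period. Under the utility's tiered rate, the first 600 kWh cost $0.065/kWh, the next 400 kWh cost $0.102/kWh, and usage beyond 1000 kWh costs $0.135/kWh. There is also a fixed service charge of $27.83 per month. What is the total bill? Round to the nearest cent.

$180.21

Usage = 49.6 kWh/day × 31 days = 1537.6 kWh
First 600 kWh × $0.065 = $39.00
Next 400 kWh × $0.102 = $40.80
Remaining 537.6 kWh × $0.135 = $72.58
Energy charge = $152.38; + service $27.83 = $180.21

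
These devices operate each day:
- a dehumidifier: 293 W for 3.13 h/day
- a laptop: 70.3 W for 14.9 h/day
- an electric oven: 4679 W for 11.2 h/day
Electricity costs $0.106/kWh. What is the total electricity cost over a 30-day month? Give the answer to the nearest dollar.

dehumidifier: 293 W × 3.13 h × 30 d = 27,513 Wh = 27.51 kWh
laptop: 70.3 W × 14.9 h × 30 d = 31,424 Wh = 31.42 kWh
electric oven: 4679 W × 11.2 h × 30 d = 1,572,144 Wh = 1,572 kWh
Total energy = 27.51 + 31.42 + 1,572 = 1,631 kWh
Cost = 1,631 kWh × $0.106 = $172.89 ≈ $173

$173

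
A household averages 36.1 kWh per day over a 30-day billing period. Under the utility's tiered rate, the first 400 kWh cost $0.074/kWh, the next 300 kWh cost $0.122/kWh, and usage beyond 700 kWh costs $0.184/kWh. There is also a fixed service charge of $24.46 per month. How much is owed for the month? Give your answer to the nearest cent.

$161.13

Usage = 36.1 kWh/day × 30 days = 1083 kWh
First 400 kWh × $0.074 = $29.60
Next 300 kWh × $0.122 = $36.60
Remaining 383 kWh × $0.184 = $70.47
Energy charge = $136.67; + service $24.46 = $161.13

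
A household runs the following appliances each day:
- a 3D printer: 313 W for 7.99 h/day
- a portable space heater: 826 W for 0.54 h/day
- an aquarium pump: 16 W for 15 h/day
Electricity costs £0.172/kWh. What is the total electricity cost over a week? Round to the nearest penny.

3D printer: 313 W × 7.99 h × 7 d = 17,506 Wh = 17.51 kWh
portable space heater: 826 W × 0.54 h × 7 d = 3,122 Wh = 3.122 kWh
aquarium pump: 16 W × 15 h × 7 d = 1,680 Wh = 1.68 kWh
Total energy = 17.51 + 3.122 + 1.68 = 22.31 kWh
Cost = 22.31 kWh × £0.172 = £3.84

£3.84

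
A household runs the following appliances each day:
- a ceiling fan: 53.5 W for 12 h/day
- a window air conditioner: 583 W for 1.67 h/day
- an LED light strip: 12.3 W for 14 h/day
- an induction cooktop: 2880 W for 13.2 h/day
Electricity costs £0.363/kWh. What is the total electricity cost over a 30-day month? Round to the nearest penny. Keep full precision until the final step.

ceiling fan: 53.5 W × 12 h × 30 d = 19,260 Wh = 19.26 kWh
window air conditioner: 583 W × 1.67 h × 30 d = 29,208 Wh = 29.21 kWh
LED light strip: 12.3 W × 14 h × 30 d = 5,166 Wh = 5.166 kWh
induction cooktop: 2880 W × 13.2 h × 30 d = 1,140,480 Wh = 1,140 kWh
Total energy = 19.26 + 29.21 + 5.166 + 1,140 = 1,194 kWh
Cost = 1,194 kWh × £0.363 = £433.46

£433.46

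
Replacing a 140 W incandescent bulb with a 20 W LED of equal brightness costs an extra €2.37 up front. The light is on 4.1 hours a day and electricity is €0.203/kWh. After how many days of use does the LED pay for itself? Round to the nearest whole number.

Power saved = 140 − 20 = 120 W
Daily energy saved = 120 W × 4.1 h = 492 Wh = 0.492 kWh
Daily savings = 0.492 × €0.203 = €0.0999
Payback = €2.37 / €0.0999 per day = 23.73 days

24 days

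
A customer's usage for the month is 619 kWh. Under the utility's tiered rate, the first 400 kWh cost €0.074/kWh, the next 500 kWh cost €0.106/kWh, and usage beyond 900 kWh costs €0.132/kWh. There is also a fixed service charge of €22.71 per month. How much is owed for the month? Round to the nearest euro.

€76

First 400 kWh × €0.074 = €29.60
Next 219 kWh × €0.106 = €23.21
Remaining tier: 0 kWh (not reached)
Energy charge = €52.81; + service €22.71 = €75.52 ≈ €76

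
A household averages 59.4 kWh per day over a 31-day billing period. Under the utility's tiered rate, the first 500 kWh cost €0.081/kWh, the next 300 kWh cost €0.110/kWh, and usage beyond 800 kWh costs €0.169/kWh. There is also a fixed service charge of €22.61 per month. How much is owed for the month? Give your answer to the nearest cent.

€272.11

Usage = 59.4 kWh/day × 31 days = 1841.4 kWh
First 500 kWh × €0.081 = €40.50
Next 300 kWh × €0.110 = €33.00
Remaining 1041.4 kWh × €0.169 = €176.00
Energy charge = €249.50; + service €22.61 = €272.11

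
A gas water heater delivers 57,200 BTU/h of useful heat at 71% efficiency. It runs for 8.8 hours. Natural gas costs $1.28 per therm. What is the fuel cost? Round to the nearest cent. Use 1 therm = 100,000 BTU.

$9.07

Heat delivered = 57,200 BTU/h × 8.8 h = 503,360 BTU
Gas input = 503,360 / 0.710 = 708,958 BTU
= 708,958 / 100,000 = 7.09 therm
Cost = 7.09 × $1.28/therm = $9.07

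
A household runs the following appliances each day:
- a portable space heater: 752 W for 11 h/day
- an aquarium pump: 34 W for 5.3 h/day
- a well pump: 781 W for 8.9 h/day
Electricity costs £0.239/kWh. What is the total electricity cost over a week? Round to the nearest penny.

portable space heater: 752 W × 11 h × 7 d = 57,904 Wh = 57.9 kWh
aquarium pump: 34 W × 5.3 h × 7 d = 1,261 Wh = 1.261 kWh
well pump: 781 W × 8.9 h × 7 d = 48,656 Wh = 48.66 kWh
Total energy = 57.9 + 1.261 + 48.66 = 107.8 kWh
Cost = 107.8 kWh × £0.239 = £25.77

£25.77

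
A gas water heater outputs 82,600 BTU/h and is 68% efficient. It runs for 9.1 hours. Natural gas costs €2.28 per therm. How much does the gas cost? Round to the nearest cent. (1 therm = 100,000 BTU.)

Heat delivered = 82,600 BTU/h × 9.1 h = 751,660 BTU
Gas input = 751,660 / 0.68 = 1,105,382 BTU
= 1,105,382 / 100,000 = 11.05 therm
Cost = 11.05 × €2.28/therm = €25.20

€25.20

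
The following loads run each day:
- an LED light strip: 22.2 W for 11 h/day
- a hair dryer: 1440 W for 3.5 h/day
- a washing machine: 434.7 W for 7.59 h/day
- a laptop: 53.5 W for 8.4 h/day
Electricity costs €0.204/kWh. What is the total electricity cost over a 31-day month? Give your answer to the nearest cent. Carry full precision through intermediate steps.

€57.12

LED light strip: 22.2 W × 11 h × 31 d = 7,570 Wh = 7.57 kWh
hair dryer: 1440 W × 3.5 h × 31 d = 156,240 Wh = 156.2 kWh
washing machine: 434.7 W × 7.59 h × 31 d = 102,281 Wh = 102.3 kWh
laptop: 53.5 W × 8.4 h × 31 d = 13,931 Wh = 13.93 kWh
Total energy = 7.57 + 156.2 + 102.3 + 13.93 = 280 kWh
Cost = 280 kWh × €0.204 = €57.12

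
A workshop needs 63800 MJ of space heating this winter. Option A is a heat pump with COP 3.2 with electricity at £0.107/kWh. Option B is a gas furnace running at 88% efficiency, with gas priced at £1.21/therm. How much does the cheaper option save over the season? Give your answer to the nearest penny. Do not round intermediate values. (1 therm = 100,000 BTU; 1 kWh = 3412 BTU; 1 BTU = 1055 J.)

£238.87

Heat load = 63800 MJ = 63,800,000,000 J / 1055 = 60,473,934 BTU
Gas: input = 60,473,934 / 0.88 = 68,720,379 BTU = 687.2 therm → 687.2 × £1.21 = £831.52
Heat pump: 60,473,934 BTU / 3412 = 17,720 kWh heat; / 3.2 = 5,539 kWh in → × £0.107 = £592.64
Difference = |£831.52 − £592.64| = £238.87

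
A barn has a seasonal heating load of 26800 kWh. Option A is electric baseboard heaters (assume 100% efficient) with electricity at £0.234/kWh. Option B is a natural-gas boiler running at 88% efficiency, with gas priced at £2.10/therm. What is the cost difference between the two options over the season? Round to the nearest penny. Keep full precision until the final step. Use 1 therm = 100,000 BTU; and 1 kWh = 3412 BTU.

£4089.07

Heat load = 26800 kWh × 3412 = 91,441,600 BTU
Gas: input = 91,441,600 / 0.88 = 103,910,909 BTU = 1,039 therm → 1,039 × £2.10 = £2,182.13
Electric: 91,441,600 BTU / 3412 = 26,800 kWh → × £0.234 = £6,271.20
Difference = |£2,182.13 − £6,271.20| = £4,089.07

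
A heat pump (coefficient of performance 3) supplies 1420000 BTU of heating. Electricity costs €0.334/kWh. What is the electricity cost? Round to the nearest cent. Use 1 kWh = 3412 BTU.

Heat delivered = 1,420,000 BTU / 3412 = 416.2 kWh
Electrical input = 416.2 kWh / 3 = 138.7 kWh
Cost = 138.7 × €0.334/kWh = €46.33

€46.33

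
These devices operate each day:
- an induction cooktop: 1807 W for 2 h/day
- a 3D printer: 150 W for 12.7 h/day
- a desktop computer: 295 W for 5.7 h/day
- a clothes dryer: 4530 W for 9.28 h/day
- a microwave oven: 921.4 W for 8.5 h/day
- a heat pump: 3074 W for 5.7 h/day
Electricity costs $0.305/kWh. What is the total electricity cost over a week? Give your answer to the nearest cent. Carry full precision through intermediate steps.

$159.26

induction cooktop: 1807 W × 2 h × 7 d = 25,298 Wh = 25.3 kWh
3D printer: 150 W × 12.7 h × 7 d = 13,335 Wh = 13.34 kWh
desktop computer: 295 W × 5.7 h × 7 d = 11,770 Wh = 11.77 kWh
clothes dryer: 4530 W × 9.28 h × 7 d = 294,269 Wh = 294.3 kWh
microwave oven: 921.4 W × 8.5 h × 7 d = 54,823 Wh = 54.82 kWh
heat pump: 3074 W × 5.7 h × 7 d = 122,653 Wh = 122.7 kWh
Total energy = 25.3 + 13.34 + 11.77 + 294.3 + 54.82 + 122.7 = 522.1 kWh
Cost = 522.1 kWh × $0.305 = $159.26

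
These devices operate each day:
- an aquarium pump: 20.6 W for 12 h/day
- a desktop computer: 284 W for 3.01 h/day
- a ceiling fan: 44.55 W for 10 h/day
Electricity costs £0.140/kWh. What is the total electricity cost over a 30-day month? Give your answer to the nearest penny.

£6.50

aquarium pump: 20.6 W × 12 h × 30 d = 7,416 Wh = 7.416 kWh
desktop computer: 284 W × 3.01 h × 30 d = 25,645 Wh = 25.65 kWh
ceiling fan: 44.55 W × 10 h × 30 d = 13,365 Wh = 13.37 kWh
Total energy = 7.416 + 25.65 + 13.37 = 46.43 kWh
Cost = 46.43 kWh × £0.140 = £6.50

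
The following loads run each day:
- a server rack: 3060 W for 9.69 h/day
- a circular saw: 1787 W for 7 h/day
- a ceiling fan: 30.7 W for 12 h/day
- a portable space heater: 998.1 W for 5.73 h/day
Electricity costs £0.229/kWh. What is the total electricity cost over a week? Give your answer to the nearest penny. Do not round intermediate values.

£77.34

server rack: 3060 W × 9.69 h × 7 d = 207,560 Wh = 207.6 kWh
circular saw: 1787 W × 7 h × 7 d = 87,563 Wh = 87.56 kWh
ceiling fan: 30.7 W × 12 h × 7 d = 2,579 Wh = 2.579 kWh
portable space heater: 998.1 W × 5.73 h × 7 d = 40,034 Wh = 40.03 kWh
Total energy = 207.6 + 87.56 + 2.579 + 40.03 = 337.7 kWh
Cost = 337.7 kWh × £0.229 = £77.34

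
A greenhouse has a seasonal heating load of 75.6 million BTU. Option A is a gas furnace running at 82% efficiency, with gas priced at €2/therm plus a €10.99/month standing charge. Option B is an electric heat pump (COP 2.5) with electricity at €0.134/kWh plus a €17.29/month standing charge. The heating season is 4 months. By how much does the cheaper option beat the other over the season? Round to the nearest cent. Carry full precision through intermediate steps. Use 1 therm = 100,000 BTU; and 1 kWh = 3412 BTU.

Heat load = 75.6 × 10⁶ BTU = 75,600,000 BTU
Gas: input = 75,600,000 / 0.82 = 92,195,122 BTU = 922 therm → 922 × €2 = €1,843.90; + 4 × €10.99 standing = €1,887.86
Heat pump: 75,600,000 BTU / 3412 = 22,160 kWh heat; / 2.5 = 8,863 kWh in → × €0.134 = €1,187.62; + 4 × €17.29 standing = €1,256.78
Difference = |€1,887.86 − €1,256.78| = €631.08

€631.08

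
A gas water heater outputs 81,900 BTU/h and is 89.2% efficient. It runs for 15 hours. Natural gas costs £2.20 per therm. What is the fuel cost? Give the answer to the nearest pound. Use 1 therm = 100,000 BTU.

Heat delivered = 81,900 BTU/h × 15 h = 1,228,500 BTU
Gas input = 1,228,500 / 0.892 = 1,377,242 BTU
= 1,377,242 / 100,000 = 13.77 therm
Cost = 13.77 × £2.20/therm = £30.30 ≈ £30

£30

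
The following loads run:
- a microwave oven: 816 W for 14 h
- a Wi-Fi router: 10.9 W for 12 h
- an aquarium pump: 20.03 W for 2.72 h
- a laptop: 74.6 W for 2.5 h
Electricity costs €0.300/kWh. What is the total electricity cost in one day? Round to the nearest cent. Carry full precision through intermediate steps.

microwave oven: 816 W × 14 h = 11,424 Wh = 11.42 kWh
Wi-Fi router: 10.9 W × 12 h = 131 Wh = 0.1308 kWh
aquarium pump: 20.03 W × 2.72 h = 54 Wh = 0.05448 kWh
laptop: 74.6 W × 2.5 h = 186 Wh = 0.1865 kWh
Total energy = 11.42 + 0.1308 + 0.05448 + 0.1865 = 11.8 kWh
Cost = 11.8 kWh × €0.300 = €3.54

€3.54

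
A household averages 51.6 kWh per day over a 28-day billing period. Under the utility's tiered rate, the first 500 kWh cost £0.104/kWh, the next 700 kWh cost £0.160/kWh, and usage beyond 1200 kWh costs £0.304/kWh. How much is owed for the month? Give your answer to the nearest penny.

£238.42

Usage = 51.6 kWh/day × 28 days = 1444.8 kWh
First 500 kWh × £0.104 = £52.00
Next 700 kWh × £0.160 = £112.00
Remaining 244.8 kWh × £0.304 = £74.42
Total = £238.42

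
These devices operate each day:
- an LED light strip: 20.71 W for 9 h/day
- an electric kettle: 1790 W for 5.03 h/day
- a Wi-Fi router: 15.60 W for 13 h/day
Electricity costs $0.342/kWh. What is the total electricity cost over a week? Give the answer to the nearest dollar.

$22

LED light strip: 20.71 W × 9 h × 7 d = 1,305 Wh = 1.305 kWh
electric kettle: 1790 W × 5.03 h × 7 d = 63,026 Wh = 63.03 kWh
Wi-Fi router: 15.60 W × 13 h × 7 d = 1,420 Wh = 1.42 kWh
Total energy = 1.305 + 63.03 + 1.42 = 65.75 kWh
Cost = 65.75 kWh × $0.342 = $22.49 ≈ $22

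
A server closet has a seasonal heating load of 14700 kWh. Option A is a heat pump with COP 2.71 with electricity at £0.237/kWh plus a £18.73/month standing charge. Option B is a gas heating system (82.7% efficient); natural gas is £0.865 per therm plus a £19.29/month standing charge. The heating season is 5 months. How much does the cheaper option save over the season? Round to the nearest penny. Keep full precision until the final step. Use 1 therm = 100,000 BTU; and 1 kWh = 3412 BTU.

Heat load = 14700 kWh × 3412 = 50,156,400 BTU
Gas: input = 50,156,400 / 0.827 = 60,648,609 BTU = 606.5 therm → 606.5 × £0.865 = £524.61; + 5 × £19.29 standing = £621.06
Heat pump: 50,156,400 BTU / 3412 = 14,700 kWh heat; / 2.71 = 5,424 kWh in → × £0.237 = £1,285.57; + 5 × £18.73 standing = £1,379.22
Difference = |£621.06 − £1,379.22| = £758.16

£758.16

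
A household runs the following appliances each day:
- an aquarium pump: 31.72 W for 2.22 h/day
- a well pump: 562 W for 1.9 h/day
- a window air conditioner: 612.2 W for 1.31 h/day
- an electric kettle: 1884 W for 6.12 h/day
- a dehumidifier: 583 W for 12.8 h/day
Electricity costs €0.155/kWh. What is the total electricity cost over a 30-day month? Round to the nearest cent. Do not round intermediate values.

€97.34

aquarium pump: 31.72 W × 2.22 h × 30 d = 2,113 Wh = 2.113 kWh
well pump: 562 W × 1.9 h × 30 d = 32,034 Wh = 32.03 kWh
window air conditioner: 612.2 W × 1.31 h × 30 d = 24,059 Wh = 24.06 kWh
electric kettle: 1884 W × 6.12 h × 30 d = 345,902 Wh = 345.9 kWh
dehumidifier: 583 W × 12.8 h × 30 d = 223,872 Wh = 223.9 kWh
Total energy = 2.113 + 32.03 + 24.06 + 345.9 + 223.9 = 628 kWh
Cost = 628 kWh × €0.155 = €97.34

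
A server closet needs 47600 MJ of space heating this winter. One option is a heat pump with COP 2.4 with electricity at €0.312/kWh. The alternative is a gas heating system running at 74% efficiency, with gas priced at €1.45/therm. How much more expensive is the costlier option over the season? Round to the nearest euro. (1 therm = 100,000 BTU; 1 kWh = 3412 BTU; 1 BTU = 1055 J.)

€835

Heat load = 47600 MJ = 47,600,000,000 J / 1055 = 45,118,483 BTU
Gas: input = 45,118,483 / 0.74 = 60,970,924 BTU = 609.7 therm → 609.7 × €1.45 = €884.08
Heat pump: 45,118,483 BTU / 3412 = 13,220 kWh heat; / 2.4 = 5,510 kWh in → × €0.312 = €1,719.05
Difference = |€884.08 − €1,719.05| = €834.97 ≈ €835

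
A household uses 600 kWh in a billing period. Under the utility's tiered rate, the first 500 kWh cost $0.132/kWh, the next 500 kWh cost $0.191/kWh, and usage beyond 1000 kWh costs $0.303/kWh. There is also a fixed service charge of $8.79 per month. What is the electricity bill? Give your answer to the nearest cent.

$93.89

First 500 kWh × $0.132 = $66.00
Next 100 kWh × $0.191 = $19.10
Remaining tier: 0 kWh (not reached)
Energy charge = $85.10; + service $8.79 = $93.89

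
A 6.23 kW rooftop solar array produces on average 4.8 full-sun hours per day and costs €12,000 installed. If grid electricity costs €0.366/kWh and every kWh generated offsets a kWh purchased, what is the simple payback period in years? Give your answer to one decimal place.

3.0 years

Daily generation = 6.23 kW × 4.8 h = 29.9 kWh
Annual generation = 29.9 × 365 = 10915 kWh
Annual savings = 10915 × €0.366 = €3,994.88
Payback = €12,000 / €3,994.88 = 3 years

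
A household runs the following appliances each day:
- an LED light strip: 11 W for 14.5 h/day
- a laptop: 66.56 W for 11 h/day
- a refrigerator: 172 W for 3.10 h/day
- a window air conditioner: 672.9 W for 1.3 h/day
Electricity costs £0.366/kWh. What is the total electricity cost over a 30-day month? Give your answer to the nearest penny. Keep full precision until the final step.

LED light strip: 11 W × 14.5 h × 30 d = 4,785 Wh = 4.785 kWh
laptop: 66.56 W × 11 h × 30 d = 21,965 Wh = 21.96 kWh
refrigerator: 172 W × 3.10 h × 30 d = 15,996 Wh = 16 kWh
window air conditioner: 672.9 W × 1.3 h × 30 d = 26,243 Wh = 26.24 kWh
Total energy = 4.785 + 21.96 + 16 + 26.24 = 68.99 kWh
Cost = 68.99 kWh × £0.366 = £25.25

£25.25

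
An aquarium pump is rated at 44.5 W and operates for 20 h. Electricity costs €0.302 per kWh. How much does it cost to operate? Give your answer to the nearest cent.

Energy = 44.5 W × 20 h = 890 Wh = 0.89 kWh
Cost = 0.89 kWh × €0.302/kWh = €0.27

€0.27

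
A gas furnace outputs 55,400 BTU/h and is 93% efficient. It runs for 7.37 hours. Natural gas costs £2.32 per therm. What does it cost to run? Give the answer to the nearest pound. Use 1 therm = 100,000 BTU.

£10

Heat delivered = 55,400 BTU/h × 7.37 h = 408,298 BTU
Gas input = 408,298 / 0.93 = 439,030 BTU
= 439,030 / 100,000 = 4.39 therm
Cost = 4.39 × £2.32/therm = £10.19 ≈ £10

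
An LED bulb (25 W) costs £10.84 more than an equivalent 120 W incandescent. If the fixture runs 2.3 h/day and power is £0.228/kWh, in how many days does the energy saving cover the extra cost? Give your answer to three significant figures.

Power saved = 120 − 25 = 95 W
Daily energy saved = 95 W × 2.3 h = 218.5 Wh = 0.2185 kWh
Daily savings = 0.2185 × £0.228 = £0.0498
Payback = £10.84 / £0.0498 per day = 217.6 days

218 days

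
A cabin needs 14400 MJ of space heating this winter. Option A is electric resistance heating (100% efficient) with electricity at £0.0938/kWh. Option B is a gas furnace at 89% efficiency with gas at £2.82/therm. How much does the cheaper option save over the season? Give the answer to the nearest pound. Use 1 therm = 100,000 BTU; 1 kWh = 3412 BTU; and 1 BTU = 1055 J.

Heat load = 14400 MJ = 14,400,000,000 J / 1055 = 13,649,289 BTU
Gas: input = 13,649,289 / 0.89 = 15,336,280 BTU = 153.4 therm → 153.4 × £2.82 = £432.48
Electric: 13,649,289 BTU / 3412 = 4,000 kWh → × £0.0938 = £375.24
Difference = |£432.48 − £375.24| = £57.25 ≈ £57

£57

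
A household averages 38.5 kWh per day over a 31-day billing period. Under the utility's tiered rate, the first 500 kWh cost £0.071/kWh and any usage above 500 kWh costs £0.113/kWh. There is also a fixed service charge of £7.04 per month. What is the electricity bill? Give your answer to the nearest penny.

£120.91

Usage = 38.5 kWh/day × 31 days = 1193.5 kWh
First 500 kWh × £0.071 = £35.50
Remaining 693.5 kWh × £0.113 = £78.37
Energy charge = £113.87; + service £7.04 = £120.91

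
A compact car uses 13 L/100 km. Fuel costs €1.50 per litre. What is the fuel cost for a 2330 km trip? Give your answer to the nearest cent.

Fuel = 13 L/100 km × 2330 km / 100 = 302.9 L
Cost = 302.9 L × €1.50/L = €454.35

€454.35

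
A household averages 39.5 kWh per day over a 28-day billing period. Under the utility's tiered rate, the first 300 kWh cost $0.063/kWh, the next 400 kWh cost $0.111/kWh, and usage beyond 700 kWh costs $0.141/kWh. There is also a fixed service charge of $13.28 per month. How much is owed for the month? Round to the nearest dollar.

$134

Usage = 39.5 kWh/day × 28 days = 1106 kWh
First 300 kWh × $0.063 = $18.90
Next 400 kWh × $0.111 = $44.40
Remaining 406 kWh × $0.141 = $57.25
Energy charge = $120.55; + service $13.28 = $133.83 ≈ $134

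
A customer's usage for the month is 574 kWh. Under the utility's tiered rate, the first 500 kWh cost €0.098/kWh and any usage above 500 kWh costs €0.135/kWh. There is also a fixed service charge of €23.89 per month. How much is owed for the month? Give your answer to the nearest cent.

€82.88

First 500 kWh × €0.098 = €49.00
Remaining 74 kWh × €0.135 = €9.99
Energy charge = €58.99; + service €23.89 = €82.88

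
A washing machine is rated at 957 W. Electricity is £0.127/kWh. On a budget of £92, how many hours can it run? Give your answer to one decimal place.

757.0 h

Energy budget = £92 / £0.127 per kWh = 724.4 kWh = 724,409 Wh
Runtime = 724,409 Wh / 957 W = 757 h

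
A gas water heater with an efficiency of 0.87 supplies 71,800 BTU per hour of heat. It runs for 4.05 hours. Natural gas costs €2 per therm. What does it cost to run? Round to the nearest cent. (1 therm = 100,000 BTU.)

Heat delivered = 71,800 BTU/h × 4.05 h = 290,790 BTU
Gas input = 290,790 / 0.87 = 334,241 BTU
= 334,241 / 100,000 = 3.342 therm
Cost = 3.342 × €2/therm = €6.68

€6.68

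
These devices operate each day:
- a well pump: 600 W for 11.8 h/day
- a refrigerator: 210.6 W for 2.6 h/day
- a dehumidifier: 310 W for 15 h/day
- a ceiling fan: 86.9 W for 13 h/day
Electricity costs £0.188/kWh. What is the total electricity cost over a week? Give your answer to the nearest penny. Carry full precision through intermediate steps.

£17.64

well pump: 600 W × 11.8 h × 7 d = 49,560 Wh = 49.56 kWh
refrigerator: 210.6 W × 2.6 h × 7 d = 3,833 Wh = 3.833 kWh
dehumidifier: 310 W × 15 h × 7 d = 32,550 Wh = 32.55 kWh
ceiling fan: 86.9 W × 13 h × 7 d = 7,908 Wh = 7.908 kWh
Total energy = 49.56 + 3.833 + 32.55 + 7.908 = 93.85 kWh
Cost = 93.85 kWh × £0.188 = £17.64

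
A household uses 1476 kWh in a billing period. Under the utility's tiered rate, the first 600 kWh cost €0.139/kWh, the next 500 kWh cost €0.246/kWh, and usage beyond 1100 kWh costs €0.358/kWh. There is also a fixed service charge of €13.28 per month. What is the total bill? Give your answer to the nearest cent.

First 600 kWh × €0.139 = €83.40
Next 500 kWh × €0.246 = €123.00
Remaining 376 kWh × €0.358 = €134.61
Energy charge = €341.01; + service €13.28 = €354.29

€354.29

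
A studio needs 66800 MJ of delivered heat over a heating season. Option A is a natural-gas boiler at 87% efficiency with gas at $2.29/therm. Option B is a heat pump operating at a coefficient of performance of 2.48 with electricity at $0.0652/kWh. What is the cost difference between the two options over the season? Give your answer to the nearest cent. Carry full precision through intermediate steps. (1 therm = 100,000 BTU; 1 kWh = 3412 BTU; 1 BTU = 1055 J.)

$1178.76

Heat load = 66800 MJ = 66,800,000,000 J / 1055 = 63,317,536 BTU
Gas: input = 63,317,536 / 0.87 = 72,778,776 BTU = 727.8 therm → 727.8 × $2.29 = $1,666.63
Heat pump: 63,317,536 BTU / 3412 = 18,560 kWh heat; / 2.48 = 7,483 kWh in → × $0.0652 = $487.88
Difference = |$1,666.63 − $487.88| = $1,178.76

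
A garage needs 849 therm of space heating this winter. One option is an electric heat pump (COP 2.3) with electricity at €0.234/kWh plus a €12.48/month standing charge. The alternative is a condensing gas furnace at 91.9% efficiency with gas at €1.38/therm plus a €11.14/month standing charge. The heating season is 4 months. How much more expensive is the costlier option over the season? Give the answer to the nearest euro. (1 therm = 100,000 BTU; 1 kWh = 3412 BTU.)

€1262

Heat load = 849 therm × 100,000 = 84,900,000 BTU
Gas: input = 84,900,000 / 0.919 = 92,383,025 BTU = 923.8 therm → 923.8 × €1.38 = €1,274.89; + 4 × €11.14 standing = €1,319.45
Heat pump: 84,900,000 BTU / 3412 = 24,880 kWh heat; / 2.3 = 10,820 kWh in → × €0.234 = €2,531.55; + 4 × €12.48 standing = €2,581.47
Difference = |€1,319.45 − €2,581.47| = €1,262.03 ≈ €1262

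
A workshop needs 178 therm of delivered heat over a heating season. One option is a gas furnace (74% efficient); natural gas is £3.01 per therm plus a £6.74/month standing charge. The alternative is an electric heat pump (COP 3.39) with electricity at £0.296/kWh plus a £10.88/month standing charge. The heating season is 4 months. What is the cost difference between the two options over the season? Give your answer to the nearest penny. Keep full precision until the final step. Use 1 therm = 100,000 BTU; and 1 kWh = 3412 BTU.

Heat load = 178 therm × 100,000 = 17,800,000 BTU
Gas: input = 17,800,000 / 0.74 = 24,054,054 BTU = 240.5 therm → 240.5 × £3.01 = £724.03; + 4 × £6.74 standing = £750.99
Heat pump: 17,800,000 BTU / 3412 = 5,217 kWh heat; / 3.39 = 1,539 kWh in → × £0.296 = £455.52; + 4 × £10.88 standing = £499.04
Difference = |£750.99 − £499.04| = £251.95

£251.95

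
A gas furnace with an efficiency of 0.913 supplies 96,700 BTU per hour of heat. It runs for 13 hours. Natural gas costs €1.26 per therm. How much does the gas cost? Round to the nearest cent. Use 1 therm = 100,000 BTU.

Heat delivered = 96,700 BTU/h × 13 h = 1,257,100 BTU
Gas input = 1,257,100 / 0.913 = 1,376,889 BTU
= 1,376,889 / 100,000 = 13.77 therm
Cost = 13.77 × €1.26/therm = €17.35

€17.35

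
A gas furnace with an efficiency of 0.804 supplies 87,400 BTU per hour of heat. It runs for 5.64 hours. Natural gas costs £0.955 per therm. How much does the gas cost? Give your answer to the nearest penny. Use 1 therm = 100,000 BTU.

Heat delivered = 87,400 BTU/h × 5.64 h = 492,936 BTU
Gas input = 492,936 / 0.804 = 613,104 BTU
= 613,104 / 100,000 = 6.131 therm
Cost = 6.131 × £0.955/therm = £5.86

£5.86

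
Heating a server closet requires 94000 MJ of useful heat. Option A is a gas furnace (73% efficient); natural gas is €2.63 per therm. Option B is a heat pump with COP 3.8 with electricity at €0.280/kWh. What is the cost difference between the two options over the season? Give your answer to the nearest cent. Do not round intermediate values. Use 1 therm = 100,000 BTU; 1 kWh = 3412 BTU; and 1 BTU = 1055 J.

Heat load = 94000 MJ = 94,000,000,000 J / 1055 = 89,099,526 BTU
Gas: input = 89,099,526 / 0.73 = 122,054,145 BTU = 1,221 therm → 1,221 × €2.63 = €3,210.02
Heat pump: 89,099,526 BTU / 3412 = 26,110 kWh heat; / 3.8 = 6,872 kWh in → × €0.280 = €1,924.16
Difference = |€3,210.02 − €1,924.16| = €1,285.87

€1285.87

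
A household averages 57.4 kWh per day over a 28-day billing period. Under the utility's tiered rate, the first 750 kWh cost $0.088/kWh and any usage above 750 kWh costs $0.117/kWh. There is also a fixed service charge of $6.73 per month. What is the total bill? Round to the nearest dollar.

Usage = 57.4 kWh/day × 28 days = 1607.2 kWh
First 750 kWh × $0.088 = $66.00
Remaining 857.2 kWh × $0.117 = $100.29
Energy charge = $166.29; + service $6.73 = $173.02 ≈ $173

$173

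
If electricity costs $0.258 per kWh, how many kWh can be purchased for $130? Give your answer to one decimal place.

$130 / $0.258 per kWh = 503.9 kWh

503.9 kWh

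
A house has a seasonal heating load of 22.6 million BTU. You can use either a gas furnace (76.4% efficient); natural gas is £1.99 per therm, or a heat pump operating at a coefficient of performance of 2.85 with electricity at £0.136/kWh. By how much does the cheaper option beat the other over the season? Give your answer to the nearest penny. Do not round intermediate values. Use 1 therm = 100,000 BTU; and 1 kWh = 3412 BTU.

Heat load = 22.6 × 10⁶ BTU = 22,600,000 BTU
Gas: input = 22,600,000 / 0.764 = 29,581,152 BTU = 295.8 therm → 295.8 × £1.99 = £588.66
Heat pump: 22,600,000 BTU / 3412 = 6,624 kWh heat; / 2.85 = 2,324 kWh in → × £0.136 = £316.08
Difference = |£588.66 − £316.08| = £272.59

£272.59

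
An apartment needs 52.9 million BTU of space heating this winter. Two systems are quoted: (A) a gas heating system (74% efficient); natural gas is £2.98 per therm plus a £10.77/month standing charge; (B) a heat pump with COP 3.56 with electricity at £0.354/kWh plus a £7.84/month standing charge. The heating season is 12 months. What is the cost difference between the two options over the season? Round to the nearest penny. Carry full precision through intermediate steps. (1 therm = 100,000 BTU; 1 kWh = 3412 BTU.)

Heat load = 52.9 × 10⁶ BTU = 52,900,000 BTU
Gas: input = 52,900,000 / 0.74 = 71,486,486 BTU = 714.9 therm → 714.9 × £2.98 = £2,130.30; + 12 × £10.77 standing = £2,259.54
Heat pump: 52,900,000 BTU / 3412 = 15,500 kWh heat; / 3.56 = 4,355 kWh in → × £0.354 = £1,541.70; + 12 × £7.84 standing = £1,635.78
Difference = |£2,259.54 − £1,635.78| = £623.76

£623.76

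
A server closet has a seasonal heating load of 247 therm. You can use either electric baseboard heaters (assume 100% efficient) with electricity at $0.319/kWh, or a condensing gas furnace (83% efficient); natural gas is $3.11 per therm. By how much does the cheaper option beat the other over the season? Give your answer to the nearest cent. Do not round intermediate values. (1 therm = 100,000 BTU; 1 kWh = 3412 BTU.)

Heat load = 247 therm × 100,000 = 24,700,000 BTU
Gas: input = 24,700,000 / 0.83 = 29,759,036 BTU = 297.6 therm → 297.6 × $3.11 = $925.51
Electric: 24,700,000 BTU / 3412 = 7,239 kWh → × $0.319 = $2,309.29
Difference = |$925.51 − $2,309.29| = $1,383.78

$1383.78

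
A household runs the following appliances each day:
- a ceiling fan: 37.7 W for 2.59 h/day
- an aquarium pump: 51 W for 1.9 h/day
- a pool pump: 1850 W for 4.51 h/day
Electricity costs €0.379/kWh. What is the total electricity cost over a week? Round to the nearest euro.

€23

ceiling fan: 37.7 W × 2.59 h × 7 d = 684 Wh = 0.6835 kWh
aquarium pump: 51 W × 1.9 h × 7 d = 678 Wh = 0.6783 kWh
pool pump: 1850 W × 4.51 h × 7 d = 58,404 Wh = 58.4 kWh
Total energy = 0.6835 + 0.6783 + 58.4 = 59.77 kWh
Cost = 59.77 kWh × €0.379 = €22.65 ≈ €23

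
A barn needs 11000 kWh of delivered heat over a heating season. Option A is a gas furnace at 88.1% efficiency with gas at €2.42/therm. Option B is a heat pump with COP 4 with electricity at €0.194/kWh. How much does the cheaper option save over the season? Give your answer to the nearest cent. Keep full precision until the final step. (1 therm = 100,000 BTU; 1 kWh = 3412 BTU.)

€497.46

Heat load = 11000 kWh × 3412 = 37,532,000 BTU
Gas: input = 37,532,000 / 0.881 = 42,601,589 BTU = 426 therm → 426 × €2.42 = €1,030.96
Heat pump: 37,532,000 BTU / 3412 = 11,000 kWh heat; / 4 = 2,750 kWh in → × €0.194 = €533.50
Difference = |€1,030.96 − €533.50| = €497.46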